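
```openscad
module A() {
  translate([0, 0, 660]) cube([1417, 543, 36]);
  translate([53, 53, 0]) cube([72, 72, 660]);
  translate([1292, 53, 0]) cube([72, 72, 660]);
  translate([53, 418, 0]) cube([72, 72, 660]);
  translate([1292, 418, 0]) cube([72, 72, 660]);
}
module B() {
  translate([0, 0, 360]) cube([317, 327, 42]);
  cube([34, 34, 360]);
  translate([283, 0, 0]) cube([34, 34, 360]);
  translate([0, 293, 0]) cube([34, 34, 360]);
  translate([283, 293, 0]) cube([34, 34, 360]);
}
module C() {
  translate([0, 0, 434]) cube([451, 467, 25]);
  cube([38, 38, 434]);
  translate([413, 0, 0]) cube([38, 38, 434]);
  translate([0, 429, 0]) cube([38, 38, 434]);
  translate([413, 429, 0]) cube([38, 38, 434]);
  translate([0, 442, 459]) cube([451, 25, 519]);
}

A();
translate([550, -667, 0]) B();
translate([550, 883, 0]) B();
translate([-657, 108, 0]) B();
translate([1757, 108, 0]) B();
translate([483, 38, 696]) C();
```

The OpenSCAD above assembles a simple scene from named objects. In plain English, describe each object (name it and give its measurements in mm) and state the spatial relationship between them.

A is a rectangular dining table. The top is 1417×543×36 mm with its upper surface at z = 696 mm. It stands on four 72×72 mm square legs, each inset 53 mm from the nearest pair of top edges, running from the floor to the underside of the top.

B is a four-legged stool. The seat is 317×327 mm, 42 mm thick, top at z = 402 mm. It stands on four square legs, each 34×34 mm in cross-section, from z = 0 to the seat underside, each flush with a corner of the seat.

C is a chair. The seat is a 451×467×25 mm slab with its top at z = 459 mm, on four 38×38 mm corner legs (flush with the seat edges, standing on z = 0). A flat backrest 25 mm thick, 519 mm tall, spans the full seat width and rises from the seat top along its +y edge, rear face flush with the rear of the seat.

Four stools sit around the table at the −y, +y, −x, +x sides. The chair is on top of the table, centred.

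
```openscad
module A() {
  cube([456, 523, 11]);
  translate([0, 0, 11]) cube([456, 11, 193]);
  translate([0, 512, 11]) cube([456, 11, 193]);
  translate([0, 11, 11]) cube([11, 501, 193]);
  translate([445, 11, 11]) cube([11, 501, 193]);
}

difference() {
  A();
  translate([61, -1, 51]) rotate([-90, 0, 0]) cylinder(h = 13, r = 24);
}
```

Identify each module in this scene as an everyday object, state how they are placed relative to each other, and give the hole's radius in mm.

A is an open box. The open box has a circular hole through its front wall. The hole's radius is 24 mm.

The subtracted cylinder has r = 24 mm.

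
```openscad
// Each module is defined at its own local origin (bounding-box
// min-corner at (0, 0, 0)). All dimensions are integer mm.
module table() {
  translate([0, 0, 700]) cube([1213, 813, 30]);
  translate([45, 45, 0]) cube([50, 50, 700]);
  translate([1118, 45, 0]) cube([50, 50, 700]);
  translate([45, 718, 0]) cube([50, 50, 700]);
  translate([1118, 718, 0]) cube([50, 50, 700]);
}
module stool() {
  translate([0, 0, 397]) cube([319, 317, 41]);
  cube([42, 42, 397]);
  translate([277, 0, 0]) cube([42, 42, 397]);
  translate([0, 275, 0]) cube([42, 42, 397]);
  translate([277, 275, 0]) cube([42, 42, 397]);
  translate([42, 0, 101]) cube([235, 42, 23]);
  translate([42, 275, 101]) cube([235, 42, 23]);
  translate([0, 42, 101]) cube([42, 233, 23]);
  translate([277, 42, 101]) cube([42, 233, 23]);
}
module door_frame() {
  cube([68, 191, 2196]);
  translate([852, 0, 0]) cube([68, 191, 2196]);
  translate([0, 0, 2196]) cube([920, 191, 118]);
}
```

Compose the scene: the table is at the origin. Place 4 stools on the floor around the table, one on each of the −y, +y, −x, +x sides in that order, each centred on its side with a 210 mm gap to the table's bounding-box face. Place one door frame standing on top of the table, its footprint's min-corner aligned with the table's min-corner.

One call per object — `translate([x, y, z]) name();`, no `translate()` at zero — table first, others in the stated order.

table();
translate([447, -527, 0]) stool();
translate([447, 1023, 0]) stool();
translate([-529, 248, 0]) stool();
translate([1423, 248, 0]) stool();
translate([0, 0, 730]) door_frame();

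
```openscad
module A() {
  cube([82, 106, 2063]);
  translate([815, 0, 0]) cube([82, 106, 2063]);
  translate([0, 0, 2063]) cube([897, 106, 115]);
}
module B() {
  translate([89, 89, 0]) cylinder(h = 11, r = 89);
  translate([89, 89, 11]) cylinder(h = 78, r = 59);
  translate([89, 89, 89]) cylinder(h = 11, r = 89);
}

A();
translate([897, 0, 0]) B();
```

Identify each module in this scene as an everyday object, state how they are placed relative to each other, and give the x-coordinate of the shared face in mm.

The door frame's +x face and the spool's −x face are both at x = 897 mm.

A is a door frame. B is a spool. The spool is against the door frame's +x side, with their −y faces flush. The x-coordinate of the shared face is 897 mm.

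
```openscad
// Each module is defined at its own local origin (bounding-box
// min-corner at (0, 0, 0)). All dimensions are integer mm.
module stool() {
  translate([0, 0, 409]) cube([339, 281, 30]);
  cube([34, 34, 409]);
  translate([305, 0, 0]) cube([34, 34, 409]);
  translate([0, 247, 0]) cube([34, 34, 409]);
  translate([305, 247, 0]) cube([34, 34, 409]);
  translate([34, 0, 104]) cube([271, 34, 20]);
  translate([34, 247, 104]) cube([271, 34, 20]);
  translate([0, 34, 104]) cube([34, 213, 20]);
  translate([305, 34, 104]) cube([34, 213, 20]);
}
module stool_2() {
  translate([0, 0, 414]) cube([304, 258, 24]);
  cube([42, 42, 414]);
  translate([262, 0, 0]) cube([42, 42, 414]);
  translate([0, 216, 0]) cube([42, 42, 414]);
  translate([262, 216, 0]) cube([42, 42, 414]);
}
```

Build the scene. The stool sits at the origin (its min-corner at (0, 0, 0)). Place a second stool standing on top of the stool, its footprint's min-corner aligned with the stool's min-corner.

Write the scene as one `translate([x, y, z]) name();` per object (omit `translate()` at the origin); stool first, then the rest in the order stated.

stool();
translate([0, 0, 439]) stool_2();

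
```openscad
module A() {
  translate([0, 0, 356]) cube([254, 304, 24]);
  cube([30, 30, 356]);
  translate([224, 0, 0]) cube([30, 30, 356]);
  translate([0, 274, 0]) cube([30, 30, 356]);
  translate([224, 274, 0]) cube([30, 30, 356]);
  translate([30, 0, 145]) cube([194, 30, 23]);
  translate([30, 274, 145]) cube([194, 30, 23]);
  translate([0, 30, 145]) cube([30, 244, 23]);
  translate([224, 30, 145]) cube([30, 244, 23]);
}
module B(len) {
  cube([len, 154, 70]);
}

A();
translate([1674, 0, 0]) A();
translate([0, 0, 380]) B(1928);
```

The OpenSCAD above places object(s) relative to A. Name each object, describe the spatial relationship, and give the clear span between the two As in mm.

A is a stool. B is a beam. A beam spans the tops of two stools. The clear span between the two stools is 1420 mm.

Second stool starts at x = 1674; first ends at x = 254; clear span = 1674 − 254 = 1420 mm.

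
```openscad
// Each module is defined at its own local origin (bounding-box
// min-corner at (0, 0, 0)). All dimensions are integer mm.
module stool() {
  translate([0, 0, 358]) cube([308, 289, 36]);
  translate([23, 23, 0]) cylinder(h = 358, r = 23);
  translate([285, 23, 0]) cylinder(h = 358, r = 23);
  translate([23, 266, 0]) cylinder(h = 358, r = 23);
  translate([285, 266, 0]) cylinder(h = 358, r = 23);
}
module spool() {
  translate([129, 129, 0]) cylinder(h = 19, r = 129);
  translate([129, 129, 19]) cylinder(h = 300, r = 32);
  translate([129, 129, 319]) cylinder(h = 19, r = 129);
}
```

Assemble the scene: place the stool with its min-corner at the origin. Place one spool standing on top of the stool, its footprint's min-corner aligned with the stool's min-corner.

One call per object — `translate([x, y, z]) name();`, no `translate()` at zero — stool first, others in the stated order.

stool();
translate([0, 0, 394]) spool();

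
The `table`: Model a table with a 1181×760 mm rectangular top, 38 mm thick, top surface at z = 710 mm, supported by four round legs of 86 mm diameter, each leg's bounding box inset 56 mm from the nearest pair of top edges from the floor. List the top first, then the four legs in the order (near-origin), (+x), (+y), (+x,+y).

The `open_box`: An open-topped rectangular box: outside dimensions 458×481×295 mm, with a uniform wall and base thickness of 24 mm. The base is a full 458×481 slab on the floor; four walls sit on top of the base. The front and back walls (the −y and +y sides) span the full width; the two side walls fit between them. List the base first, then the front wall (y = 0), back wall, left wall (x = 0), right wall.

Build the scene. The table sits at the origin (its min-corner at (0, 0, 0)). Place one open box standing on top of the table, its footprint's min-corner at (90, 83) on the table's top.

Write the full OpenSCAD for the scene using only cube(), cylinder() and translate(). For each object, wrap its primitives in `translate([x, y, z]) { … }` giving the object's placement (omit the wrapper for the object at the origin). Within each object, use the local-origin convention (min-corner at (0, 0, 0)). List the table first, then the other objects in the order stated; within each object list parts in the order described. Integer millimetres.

translate([0, 0, 672]) cube([1181, 760, 38]);
translate([99, 99, 0]) cylinder(h = 672, r = 43);
translate([1082, 99, 0]) cylinder(h = 672, r = 43);
translate([99, 661, 0]) cylinder(h = 672, r = 43);
translate([1082, 661, 0]) cylinder(h = 672, r = 43);
translate([90, 83, 710]) {
  cube([458, 481, 24]);
  translate([0, 0, 24]) cube([458, 24, 271]);
  translate([0, 457, 24]) cube([458, 24, 271]);
  translate([0, 24, 24]) cube([24, 433, 271]);
  translate([434, 24, 24]) cube([24, 433, 271]);
}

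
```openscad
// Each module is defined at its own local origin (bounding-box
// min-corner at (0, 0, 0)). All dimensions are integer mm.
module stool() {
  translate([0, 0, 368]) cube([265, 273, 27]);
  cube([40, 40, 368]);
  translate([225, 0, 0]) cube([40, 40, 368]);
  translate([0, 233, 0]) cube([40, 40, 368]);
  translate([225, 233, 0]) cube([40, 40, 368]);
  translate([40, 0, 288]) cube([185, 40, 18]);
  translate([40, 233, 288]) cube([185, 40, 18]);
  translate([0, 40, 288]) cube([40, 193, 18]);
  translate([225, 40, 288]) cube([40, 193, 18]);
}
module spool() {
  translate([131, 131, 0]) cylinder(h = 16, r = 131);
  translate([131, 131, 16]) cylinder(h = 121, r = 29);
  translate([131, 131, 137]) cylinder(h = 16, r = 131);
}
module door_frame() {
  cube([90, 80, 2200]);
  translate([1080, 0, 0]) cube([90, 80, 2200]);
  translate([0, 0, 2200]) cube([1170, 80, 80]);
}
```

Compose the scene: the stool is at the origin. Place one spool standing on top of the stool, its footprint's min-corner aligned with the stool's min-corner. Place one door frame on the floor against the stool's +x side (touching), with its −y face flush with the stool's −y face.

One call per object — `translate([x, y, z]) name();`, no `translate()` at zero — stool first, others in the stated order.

stool();
translate([0, 0, 395]) spool();
translate([265, 0, 0]) door_frame();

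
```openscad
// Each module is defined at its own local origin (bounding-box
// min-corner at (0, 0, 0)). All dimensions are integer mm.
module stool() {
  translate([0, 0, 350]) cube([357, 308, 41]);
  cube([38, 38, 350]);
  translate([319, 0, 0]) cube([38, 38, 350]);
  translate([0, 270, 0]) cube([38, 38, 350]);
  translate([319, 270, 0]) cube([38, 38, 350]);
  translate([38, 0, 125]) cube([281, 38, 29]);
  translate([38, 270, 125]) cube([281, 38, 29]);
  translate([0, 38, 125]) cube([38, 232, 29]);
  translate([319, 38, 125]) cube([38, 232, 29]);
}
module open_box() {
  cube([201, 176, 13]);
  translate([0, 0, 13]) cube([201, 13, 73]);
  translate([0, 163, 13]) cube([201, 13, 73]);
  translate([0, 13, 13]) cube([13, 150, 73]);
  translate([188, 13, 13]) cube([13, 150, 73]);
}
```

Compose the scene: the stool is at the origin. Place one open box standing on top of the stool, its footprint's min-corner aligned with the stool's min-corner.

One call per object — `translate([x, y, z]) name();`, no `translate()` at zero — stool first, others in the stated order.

stool();
translate([0, 0, 391]) open_box();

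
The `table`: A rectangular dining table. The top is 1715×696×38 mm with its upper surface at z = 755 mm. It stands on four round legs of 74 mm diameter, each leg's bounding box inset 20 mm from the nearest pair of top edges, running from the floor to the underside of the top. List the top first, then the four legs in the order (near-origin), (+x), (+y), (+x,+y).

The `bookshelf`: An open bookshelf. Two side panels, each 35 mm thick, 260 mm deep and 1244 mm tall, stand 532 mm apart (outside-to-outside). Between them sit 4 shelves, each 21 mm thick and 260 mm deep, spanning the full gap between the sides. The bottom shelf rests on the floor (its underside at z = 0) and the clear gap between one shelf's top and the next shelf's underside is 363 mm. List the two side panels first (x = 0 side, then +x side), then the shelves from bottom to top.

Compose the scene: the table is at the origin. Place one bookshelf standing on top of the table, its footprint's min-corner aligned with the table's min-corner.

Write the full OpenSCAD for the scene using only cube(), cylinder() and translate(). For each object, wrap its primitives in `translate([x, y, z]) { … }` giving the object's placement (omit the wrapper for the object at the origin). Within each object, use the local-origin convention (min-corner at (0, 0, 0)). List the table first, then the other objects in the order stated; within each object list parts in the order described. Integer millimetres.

translate([0, 0, 717]) cube([1715, 696, 38]);
translate([57, 57, 0]) cylinder(h = 717, r = 37);
translate([1658, 57, 0]) cylinder(h = 717, r = 37);
translate([57, 639, 0]) cylinder(h = 717, r = 37);
translate([1658, 639, 0]) cylinder(h = 717, r = 37);
translate([0, 0, 755]) {
  cube([35, 260, 1244]);
  translate([497, 0, 0]) cube([35, 260, 1244]);
  translate([35, 0, 0]) cube([462, 260, 21]);
  translate([35, 0, 384]) cube([462, 260, 21]);
  translate([35, 0, 768]) cube([462, 260, 21]);
  translate([35, 0, 1152]) cube([462, 260, 21]);
}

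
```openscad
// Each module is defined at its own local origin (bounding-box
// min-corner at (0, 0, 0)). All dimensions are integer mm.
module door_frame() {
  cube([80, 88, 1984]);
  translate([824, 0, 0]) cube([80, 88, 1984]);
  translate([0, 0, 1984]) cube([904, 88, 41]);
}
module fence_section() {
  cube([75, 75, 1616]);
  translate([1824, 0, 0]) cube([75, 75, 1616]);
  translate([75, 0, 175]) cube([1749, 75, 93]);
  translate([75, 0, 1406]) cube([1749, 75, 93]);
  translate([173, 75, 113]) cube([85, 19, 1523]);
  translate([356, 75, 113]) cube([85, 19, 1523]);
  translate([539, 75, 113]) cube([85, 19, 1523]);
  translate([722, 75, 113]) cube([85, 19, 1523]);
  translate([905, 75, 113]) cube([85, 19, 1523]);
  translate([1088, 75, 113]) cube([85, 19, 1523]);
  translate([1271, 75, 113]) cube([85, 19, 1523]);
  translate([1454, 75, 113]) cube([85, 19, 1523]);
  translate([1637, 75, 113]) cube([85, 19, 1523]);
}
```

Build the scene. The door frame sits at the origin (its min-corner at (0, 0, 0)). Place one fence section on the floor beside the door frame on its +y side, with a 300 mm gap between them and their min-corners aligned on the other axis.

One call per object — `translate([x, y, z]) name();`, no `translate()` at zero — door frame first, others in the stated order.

door_frame();
translate([0, 388, 0]) fence_section();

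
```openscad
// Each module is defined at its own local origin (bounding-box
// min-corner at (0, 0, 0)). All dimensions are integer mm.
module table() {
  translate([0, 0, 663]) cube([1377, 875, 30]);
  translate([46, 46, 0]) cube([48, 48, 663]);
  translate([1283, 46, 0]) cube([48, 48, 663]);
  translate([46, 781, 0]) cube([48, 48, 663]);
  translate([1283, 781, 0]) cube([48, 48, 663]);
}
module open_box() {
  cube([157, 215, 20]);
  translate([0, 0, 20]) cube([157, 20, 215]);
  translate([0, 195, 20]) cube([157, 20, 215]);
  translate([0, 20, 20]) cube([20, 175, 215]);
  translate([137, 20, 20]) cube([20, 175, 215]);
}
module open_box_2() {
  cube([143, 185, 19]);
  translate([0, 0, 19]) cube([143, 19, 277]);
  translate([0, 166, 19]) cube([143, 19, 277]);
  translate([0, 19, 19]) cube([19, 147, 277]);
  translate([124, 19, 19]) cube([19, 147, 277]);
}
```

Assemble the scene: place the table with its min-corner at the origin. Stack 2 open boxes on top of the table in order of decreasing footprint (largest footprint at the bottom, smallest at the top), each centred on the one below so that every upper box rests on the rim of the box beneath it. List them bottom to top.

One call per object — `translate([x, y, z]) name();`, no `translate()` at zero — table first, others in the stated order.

table();
translate([610, 330, 693]) open_box();
translate([617, 345, 928]) open_box_2();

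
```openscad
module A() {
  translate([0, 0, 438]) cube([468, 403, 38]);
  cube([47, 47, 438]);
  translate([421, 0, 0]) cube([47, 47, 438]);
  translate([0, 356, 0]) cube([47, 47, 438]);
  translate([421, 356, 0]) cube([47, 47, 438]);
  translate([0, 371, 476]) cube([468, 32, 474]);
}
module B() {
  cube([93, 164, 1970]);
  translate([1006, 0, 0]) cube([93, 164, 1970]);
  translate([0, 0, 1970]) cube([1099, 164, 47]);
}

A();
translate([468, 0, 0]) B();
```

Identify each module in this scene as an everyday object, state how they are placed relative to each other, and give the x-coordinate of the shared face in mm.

The chair's +x face and the door frame's −x face are both at x = 468 mm.

A is a chair. B is a door frame. The door frame is against the chair's +x side, with their −y faces flush. The x-coordinate of the shared face is 468 mm.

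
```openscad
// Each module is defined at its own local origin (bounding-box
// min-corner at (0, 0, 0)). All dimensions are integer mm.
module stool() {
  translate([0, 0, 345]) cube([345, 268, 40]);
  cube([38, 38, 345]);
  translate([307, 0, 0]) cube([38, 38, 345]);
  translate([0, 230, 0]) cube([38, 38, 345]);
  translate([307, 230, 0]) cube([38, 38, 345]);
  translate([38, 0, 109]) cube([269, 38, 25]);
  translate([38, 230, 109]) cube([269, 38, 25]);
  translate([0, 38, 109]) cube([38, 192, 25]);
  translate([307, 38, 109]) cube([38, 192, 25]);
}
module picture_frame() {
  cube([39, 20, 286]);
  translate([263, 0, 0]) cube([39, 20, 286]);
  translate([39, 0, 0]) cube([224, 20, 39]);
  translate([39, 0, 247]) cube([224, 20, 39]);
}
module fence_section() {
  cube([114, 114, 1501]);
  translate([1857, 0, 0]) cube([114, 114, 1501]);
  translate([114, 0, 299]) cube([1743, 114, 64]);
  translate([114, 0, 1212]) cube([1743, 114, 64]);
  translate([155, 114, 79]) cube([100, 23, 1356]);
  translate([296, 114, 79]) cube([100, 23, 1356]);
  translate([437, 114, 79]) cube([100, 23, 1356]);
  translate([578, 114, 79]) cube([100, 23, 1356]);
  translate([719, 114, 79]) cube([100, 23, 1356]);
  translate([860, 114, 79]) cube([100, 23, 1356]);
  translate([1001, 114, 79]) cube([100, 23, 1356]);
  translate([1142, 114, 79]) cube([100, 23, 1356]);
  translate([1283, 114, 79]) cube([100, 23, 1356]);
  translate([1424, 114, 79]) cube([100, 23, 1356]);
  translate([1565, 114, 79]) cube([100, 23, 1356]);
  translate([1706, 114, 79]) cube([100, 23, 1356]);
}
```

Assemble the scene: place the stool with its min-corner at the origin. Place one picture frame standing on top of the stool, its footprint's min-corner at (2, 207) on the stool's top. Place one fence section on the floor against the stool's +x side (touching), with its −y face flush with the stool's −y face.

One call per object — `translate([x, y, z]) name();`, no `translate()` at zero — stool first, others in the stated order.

stool();
translate([2, 207, 385]) picture_frame();
translate([345, 0, 0]) fence_section();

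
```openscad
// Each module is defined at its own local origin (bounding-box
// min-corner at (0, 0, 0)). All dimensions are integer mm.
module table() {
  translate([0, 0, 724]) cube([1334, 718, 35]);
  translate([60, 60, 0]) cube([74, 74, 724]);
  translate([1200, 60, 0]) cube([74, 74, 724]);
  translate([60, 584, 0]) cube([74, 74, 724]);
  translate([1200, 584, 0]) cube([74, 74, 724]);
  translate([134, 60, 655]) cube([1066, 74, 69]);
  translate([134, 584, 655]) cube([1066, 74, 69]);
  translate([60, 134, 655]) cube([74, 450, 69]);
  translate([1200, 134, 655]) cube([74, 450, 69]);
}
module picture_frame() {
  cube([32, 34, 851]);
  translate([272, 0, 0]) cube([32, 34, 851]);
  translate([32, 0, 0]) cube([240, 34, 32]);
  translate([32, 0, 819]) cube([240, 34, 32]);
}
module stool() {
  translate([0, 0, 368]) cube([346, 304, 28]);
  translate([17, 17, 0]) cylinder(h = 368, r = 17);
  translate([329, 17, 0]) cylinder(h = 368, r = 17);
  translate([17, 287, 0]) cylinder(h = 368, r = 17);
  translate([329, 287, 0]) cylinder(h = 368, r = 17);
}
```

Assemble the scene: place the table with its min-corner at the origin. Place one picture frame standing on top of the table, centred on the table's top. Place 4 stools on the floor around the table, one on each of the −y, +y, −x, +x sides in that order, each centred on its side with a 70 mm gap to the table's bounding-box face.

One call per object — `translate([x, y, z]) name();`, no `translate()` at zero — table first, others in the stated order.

table();
translate([515, 342, 759]) picture_frame();
translate([494, -374, 0]) stool();
translate([494, 788, 0]) stool();
translate([-416, 207, 0]) stool();
translate([1404, 207, 0]) stool();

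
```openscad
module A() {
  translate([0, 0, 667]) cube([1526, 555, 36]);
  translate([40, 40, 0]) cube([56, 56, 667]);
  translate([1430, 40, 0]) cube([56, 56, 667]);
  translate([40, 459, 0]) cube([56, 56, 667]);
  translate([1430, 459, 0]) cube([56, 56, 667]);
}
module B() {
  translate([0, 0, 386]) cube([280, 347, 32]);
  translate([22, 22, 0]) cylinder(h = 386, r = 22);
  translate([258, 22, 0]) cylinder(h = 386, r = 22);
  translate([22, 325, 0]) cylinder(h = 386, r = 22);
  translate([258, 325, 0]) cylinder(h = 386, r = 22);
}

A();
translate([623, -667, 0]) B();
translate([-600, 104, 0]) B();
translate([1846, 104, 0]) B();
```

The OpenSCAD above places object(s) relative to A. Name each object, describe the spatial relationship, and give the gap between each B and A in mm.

Each stool's nearest face is 320 mm from the table's bounding box.

A is a table. B is a stool. Three stools sit around the table at the −y, −x, +x sides. The gap between each stool and the table is 320 mm.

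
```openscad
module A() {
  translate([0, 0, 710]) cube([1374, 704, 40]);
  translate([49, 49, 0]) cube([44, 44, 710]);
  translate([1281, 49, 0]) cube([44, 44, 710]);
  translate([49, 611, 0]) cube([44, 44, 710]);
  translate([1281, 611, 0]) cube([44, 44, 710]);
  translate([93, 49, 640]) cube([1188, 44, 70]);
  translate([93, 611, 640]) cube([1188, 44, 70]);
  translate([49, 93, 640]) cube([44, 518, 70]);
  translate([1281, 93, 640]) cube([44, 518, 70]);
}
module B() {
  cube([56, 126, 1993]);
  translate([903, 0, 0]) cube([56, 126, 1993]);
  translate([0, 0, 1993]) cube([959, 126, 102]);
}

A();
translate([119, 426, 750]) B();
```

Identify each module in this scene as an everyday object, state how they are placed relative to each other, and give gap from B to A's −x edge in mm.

A is a table. B is a door frame. The door frame is on top of the table. The gap from the door frame to the table's −x edge is 119 mm.

The door frame's min-x is at 119; the table's min-x is 0; gap = 119 mm.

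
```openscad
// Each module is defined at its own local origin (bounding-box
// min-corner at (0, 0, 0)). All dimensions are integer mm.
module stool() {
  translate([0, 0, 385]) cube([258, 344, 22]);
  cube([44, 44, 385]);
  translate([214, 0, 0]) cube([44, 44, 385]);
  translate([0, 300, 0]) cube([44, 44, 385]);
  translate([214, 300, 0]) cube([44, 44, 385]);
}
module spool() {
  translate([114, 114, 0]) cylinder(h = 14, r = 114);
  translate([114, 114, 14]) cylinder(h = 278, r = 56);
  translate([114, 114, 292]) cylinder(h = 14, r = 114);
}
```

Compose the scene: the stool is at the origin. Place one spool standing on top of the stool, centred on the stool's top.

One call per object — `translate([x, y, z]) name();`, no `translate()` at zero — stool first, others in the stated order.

stool();
translate([15, 58, 407]) spool();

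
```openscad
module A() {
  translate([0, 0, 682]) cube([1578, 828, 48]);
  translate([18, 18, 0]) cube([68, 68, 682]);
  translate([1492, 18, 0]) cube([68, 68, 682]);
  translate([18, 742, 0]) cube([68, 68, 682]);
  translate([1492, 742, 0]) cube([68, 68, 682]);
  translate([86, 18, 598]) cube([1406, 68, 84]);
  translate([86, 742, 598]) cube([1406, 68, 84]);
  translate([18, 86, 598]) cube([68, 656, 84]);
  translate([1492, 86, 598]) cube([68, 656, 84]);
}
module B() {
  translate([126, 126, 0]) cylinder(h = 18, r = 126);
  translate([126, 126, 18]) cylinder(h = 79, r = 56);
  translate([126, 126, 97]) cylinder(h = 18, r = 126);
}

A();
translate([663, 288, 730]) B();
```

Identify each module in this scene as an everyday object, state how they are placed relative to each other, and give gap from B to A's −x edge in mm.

A is a table. B is a spool. The spool is on top of the table, centred. The gap from the spool to the table's −x edge is 663 mm.

The spool's min-x is at 663; the table's min-x is 0; gap = 663 mm.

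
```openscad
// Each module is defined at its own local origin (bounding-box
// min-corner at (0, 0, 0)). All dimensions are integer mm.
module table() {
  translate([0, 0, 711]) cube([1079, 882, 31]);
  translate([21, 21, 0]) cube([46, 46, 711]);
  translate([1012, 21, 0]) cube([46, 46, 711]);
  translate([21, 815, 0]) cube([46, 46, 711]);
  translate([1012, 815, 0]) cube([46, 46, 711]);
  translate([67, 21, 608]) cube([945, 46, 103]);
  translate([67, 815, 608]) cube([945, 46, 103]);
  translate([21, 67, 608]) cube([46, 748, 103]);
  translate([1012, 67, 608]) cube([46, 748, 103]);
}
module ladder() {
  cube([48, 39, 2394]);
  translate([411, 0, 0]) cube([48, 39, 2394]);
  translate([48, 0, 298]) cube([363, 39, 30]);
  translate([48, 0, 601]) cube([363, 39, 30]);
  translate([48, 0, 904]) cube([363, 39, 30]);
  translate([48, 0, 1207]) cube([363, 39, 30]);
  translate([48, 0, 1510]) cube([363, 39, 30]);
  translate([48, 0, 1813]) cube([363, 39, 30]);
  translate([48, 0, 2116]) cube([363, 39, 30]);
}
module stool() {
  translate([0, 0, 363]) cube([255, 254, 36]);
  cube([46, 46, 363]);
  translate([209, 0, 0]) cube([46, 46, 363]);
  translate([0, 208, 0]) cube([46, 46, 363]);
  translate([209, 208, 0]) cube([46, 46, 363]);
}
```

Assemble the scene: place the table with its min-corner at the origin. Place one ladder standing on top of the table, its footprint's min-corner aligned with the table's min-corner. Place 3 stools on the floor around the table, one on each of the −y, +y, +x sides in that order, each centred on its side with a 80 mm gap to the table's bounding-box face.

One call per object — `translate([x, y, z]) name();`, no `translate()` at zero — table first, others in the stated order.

table();
translate([0, 0, 742]) ladder();
translate([412, -334, 0]) stool();
translate([412, 962, 0]) stool();
translate([1159, 314, 0]) stool();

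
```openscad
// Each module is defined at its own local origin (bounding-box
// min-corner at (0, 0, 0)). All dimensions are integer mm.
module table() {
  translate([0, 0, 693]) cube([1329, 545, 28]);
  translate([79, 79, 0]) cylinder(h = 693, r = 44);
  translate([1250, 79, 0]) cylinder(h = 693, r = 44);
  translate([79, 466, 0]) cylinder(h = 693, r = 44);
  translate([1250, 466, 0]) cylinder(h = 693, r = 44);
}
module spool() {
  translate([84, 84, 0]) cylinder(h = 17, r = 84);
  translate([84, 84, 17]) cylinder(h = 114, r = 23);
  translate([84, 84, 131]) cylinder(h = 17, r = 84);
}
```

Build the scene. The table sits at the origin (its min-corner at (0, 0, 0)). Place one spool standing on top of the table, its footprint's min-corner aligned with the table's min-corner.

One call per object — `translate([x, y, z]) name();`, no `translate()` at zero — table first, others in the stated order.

table();
translate([0, 0, 721]) spool();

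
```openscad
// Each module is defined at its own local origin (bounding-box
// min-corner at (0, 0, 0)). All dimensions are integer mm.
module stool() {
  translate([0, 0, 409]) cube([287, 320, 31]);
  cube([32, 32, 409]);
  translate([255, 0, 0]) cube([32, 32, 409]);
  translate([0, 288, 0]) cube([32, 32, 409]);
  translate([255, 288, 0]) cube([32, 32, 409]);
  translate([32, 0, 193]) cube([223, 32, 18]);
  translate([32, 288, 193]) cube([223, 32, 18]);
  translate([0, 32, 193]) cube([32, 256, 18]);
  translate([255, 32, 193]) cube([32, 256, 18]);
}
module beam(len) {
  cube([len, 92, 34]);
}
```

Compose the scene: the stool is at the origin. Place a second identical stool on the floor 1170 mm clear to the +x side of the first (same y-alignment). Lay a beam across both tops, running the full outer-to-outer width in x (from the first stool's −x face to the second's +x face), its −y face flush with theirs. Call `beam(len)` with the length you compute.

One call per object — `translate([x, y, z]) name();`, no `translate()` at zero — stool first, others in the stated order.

stool();
translate([1457, 0, 0]) stool();
translate([0, 0, 440]) beam(1744);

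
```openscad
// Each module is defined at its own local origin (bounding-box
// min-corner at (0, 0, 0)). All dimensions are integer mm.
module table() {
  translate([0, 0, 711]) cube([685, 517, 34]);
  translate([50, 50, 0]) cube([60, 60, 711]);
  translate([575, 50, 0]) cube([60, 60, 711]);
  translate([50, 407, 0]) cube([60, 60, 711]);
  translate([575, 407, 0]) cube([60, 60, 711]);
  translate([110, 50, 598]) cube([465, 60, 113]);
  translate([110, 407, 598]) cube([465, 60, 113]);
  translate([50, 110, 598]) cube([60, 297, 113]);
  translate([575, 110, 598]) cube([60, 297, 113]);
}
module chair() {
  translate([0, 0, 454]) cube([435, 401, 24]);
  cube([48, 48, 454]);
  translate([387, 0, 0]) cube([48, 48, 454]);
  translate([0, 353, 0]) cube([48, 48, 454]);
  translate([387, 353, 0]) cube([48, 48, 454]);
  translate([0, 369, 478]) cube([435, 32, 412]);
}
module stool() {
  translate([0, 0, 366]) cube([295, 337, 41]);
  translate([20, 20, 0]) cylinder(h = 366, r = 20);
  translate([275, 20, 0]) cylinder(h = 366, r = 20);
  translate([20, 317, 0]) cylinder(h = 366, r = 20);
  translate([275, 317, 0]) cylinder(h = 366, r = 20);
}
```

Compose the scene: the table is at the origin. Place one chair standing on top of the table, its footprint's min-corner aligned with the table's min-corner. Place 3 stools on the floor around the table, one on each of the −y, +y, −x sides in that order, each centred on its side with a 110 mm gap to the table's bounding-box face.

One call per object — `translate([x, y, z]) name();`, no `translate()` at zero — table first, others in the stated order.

table();
translate([0, 0, 745]) chair();
translate([195, -447, 0]) stool();
translate([195, 627, 0]) stool();
translate([-405, 90, 0]) stool();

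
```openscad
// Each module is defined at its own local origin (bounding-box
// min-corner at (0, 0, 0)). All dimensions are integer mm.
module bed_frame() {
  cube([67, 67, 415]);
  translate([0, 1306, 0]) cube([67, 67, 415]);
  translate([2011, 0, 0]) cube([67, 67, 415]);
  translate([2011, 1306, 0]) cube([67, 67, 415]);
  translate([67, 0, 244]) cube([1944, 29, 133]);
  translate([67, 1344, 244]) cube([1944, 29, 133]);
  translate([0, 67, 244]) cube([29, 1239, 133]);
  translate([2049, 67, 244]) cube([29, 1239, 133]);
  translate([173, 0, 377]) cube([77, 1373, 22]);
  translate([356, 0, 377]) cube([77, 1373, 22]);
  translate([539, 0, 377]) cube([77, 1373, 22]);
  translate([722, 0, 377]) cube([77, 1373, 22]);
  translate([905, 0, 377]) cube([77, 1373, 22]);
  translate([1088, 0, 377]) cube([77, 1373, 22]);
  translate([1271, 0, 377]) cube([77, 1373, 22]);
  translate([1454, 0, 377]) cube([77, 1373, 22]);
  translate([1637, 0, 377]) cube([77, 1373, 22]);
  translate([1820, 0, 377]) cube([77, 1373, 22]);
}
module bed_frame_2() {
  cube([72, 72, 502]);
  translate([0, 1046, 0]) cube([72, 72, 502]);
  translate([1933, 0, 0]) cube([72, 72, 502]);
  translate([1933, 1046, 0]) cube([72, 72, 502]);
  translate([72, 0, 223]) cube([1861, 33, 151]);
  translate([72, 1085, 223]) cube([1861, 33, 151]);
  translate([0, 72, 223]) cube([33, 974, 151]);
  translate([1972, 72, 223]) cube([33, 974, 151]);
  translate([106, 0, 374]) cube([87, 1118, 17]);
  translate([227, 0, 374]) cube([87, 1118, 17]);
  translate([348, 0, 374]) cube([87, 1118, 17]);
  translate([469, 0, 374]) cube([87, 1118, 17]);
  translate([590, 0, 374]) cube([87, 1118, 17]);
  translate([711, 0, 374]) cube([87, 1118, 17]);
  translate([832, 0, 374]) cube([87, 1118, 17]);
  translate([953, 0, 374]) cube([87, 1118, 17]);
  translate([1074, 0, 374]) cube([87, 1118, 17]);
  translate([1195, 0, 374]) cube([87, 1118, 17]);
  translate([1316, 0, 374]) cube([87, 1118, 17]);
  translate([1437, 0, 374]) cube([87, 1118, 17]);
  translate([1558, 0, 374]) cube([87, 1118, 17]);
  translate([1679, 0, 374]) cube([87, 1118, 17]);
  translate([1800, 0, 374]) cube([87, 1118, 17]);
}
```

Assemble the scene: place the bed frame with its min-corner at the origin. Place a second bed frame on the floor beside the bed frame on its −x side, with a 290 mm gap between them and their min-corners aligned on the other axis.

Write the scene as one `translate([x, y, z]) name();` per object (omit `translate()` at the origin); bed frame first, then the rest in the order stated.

bed_frame();
translate([-2295, 0, 0]) bed_frame_2();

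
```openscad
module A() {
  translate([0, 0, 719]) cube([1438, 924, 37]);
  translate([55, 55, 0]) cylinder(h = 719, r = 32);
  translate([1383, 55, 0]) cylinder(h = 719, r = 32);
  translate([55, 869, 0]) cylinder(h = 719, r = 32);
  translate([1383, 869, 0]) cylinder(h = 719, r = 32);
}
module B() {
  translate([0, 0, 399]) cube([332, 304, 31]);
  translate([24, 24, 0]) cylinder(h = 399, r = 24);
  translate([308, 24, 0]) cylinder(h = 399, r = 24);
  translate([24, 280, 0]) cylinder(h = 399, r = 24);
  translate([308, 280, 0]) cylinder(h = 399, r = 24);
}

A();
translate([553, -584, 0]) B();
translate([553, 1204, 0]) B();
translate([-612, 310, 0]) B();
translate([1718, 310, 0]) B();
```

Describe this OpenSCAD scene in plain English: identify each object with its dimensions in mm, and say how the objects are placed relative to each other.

A is a rectangular dining table. The top is 1438×924×37 mm with its upper surface at z = 756 mm. It stands on four round legs of 64 mm diameter, each leg's bounding box inset 23 mm from the nearest pair of top edges, running from the floor to the underside of the top.

B is a simple wooden stool: a rectangular seat 332 mm (x) by 304 mm (y), 31 mm thick, top face at z = 430 mm, on four round legs, each 48 mm in diameter. The legs rest on z = 0, each leg's axis is inset half a diameter from the nearest pair of seat edges (so the leg's bounding box is flush with the corner).

Four stools sit around the table at the −y, +y, −x, +x sides.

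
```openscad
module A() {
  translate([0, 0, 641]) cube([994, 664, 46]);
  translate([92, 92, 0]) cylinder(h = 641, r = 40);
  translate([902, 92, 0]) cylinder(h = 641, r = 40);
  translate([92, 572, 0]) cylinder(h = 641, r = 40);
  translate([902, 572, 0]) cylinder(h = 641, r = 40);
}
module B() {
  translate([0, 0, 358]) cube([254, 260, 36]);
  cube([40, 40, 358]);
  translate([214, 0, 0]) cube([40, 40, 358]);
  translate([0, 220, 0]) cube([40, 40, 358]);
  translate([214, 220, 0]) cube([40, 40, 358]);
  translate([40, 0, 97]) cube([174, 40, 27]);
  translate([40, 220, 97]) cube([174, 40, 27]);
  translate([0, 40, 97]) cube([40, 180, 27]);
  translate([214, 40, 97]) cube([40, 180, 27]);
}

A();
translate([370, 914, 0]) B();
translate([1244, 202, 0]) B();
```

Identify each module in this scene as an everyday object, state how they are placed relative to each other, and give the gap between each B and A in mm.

A is a table. B is a stool. Two stools sit around the table at the +y, +x sides. The gap between each stool and the table is 250 mm.

Each stool's nearest face is 250 mm from the table's bounding box.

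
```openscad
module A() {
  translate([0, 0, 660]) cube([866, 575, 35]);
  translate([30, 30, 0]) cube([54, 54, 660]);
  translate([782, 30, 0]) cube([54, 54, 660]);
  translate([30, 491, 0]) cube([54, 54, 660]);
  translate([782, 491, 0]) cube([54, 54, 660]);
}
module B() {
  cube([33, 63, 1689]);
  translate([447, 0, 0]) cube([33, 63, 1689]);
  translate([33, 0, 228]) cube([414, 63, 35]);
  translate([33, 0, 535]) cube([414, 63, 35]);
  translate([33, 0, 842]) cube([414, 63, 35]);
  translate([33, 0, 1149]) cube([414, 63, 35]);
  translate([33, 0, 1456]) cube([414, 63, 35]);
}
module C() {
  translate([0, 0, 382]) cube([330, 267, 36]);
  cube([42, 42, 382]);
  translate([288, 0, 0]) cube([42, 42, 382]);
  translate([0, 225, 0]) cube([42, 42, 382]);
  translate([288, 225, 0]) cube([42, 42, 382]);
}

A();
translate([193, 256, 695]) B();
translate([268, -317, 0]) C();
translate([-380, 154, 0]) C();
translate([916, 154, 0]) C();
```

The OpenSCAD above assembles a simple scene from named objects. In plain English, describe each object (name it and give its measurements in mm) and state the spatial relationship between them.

A is a table with a 866×575 mm rectangular top, 35 mm thick, top surface at z = 695 mm, supported by four 54×54 mm square legs, each inset 30 mm from the nearest pair of top edges, running from the floor.

B is a wooden ladder with two side rails of 33×63 mm section and 1689 mm height, set 480 mm apart overall. Between them run 5 rectangular rungs (63 mm deep, 35 mm thick), front faces flush with the rails' −y face. The bottom of the first rung is 228 mm above the floor and each subsequent rung is 307 mm higher than the one below.

C is a simple wooden stool: a rectangular seat 330 mm (x) by 267 mm (y), 36 mm thick, top face at z = 418 mm, on four square legs, each 42×42 mm in cross-section. The legs rest on z = 0, each flush with a corner of the seat.

The ladder is on top of the table, centred. Three stools sit around the table at the −y, −x, +x sides.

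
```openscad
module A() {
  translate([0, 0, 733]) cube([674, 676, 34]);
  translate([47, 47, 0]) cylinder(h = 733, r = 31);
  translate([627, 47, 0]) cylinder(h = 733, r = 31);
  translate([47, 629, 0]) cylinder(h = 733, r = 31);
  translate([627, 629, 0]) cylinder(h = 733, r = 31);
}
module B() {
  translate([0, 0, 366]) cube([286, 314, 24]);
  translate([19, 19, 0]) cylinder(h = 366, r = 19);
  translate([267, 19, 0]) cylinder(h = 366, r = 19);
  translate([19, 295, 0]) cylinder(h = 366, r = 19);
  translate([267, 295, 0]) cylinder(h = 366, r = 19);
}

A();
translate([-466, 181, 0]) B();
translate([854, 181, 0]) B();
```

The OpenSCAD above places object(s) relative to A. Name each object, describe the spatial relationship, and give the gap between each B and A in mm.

Each stool's nearest face is 180 mm from the table's bounding box.

A is a table. B is a stool. Two stools sit around the table at the −x, +x sides. The gap between each stool and the table is 180 mm.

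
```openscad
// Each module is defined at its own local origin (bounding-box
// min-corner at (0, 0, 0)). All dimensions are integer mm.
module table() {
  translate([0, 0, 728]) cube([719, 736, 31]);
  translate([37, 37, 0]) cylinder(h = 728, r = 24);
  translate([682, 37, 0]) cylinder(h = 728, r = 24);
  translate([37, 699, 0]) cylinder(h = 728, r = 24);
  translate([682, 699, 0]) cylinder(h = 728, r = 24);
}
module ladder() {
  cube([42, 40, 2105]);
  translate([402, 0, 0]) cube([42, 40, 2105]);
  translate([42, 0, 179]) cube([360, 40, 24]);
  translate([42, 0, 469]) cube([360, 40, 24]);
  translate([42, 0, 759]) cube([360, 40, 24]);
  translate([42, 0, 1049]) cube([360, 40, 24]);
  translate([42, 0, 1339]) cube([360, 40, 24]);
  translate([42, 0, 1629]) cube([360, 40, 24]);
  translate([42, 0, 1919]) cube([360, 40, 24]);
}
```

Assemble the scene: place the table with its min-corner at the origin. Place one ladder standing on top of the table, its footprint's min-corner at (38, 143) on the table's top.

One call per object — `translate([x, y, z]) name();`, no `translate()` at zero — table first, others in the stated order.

table();
translate([38, 143, 759]) ladder();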